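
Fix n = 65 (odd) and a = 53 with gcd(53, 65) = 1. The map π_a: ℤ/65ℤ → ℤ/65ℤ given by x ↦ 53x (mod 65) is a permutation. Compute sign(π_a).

Trace 1: π^k(1) = [1, 53, 14, 27] for k=0..3.
Decompose π into cycles: lengths [4, 4, 4, 4, 4, 4, 4, 4, 4, 4, 4, 4, 4, 1, 1, 1, 1, 1, 1, 1, 1, 1, 1, 1, 1, 1] (26 cycles, including the fixed point 0).
n − c = 65 − 26 = 39; sign = (−1)^39 = -1.

-1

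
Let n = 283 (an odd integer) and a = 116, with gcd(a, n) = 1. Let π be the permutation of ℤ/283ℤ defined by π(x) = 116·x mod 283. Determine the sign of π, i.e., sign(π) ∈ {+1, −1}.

+1

Orbit of 54 under x↦116x: [54, 38, 163, 230, 78, 275, 204]… (length divides ord_283(116)).
The orbit structure of x ↦ 116x mod 283: 7 orbits of sizes [47, 47, 47, 47, 47, 47, 1].
7 cycles on 283: each ℓ→(−1)^(ℓ−1), product (−1)^276 = +1.
Check: (116/283) = +1 by Zolotarev.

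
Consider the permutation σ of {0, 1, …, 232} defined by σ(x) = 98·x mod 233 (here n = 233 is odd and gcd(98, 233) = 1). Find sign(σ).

+1

Orbit of 81 under x↦98x: [81, 16, 170, 117, 49, 142, 169]… (length divides ord_233(98)).
Cycle type of π: 58×4 + 1; total 5 cycles.
With 5 cycles on 233 points, sign = (−1)^{233−5} = +1.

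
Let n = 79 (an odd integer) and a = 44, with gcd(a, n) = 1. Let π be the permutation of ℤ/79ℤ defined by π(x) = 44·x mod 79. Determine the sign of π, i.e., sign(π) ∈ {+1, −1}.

+1

Trace 10: π^k(10) = [10, 45, 5, 62, 42, 31, 21] for k=0..6.
Cycle lengths of π_44 on ℤ/79ℤ: [39, 39, 1]; 3 cycles in total.
Σ(ℓ_i−1) = 79−3 = 76; sign = (−1)^76 = +1.
Via Zolotarev, sign(π_{44}) = (44|79) = +1.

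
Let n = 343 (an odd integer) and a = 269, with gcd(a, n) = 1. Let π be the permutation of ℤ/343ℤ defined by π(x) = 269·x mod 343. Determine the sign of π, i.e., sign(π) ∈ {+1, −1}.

-1

Trace 279: π^k(279) = [279, 277, 82, 106, 45, 100, 146] for k=0..6.
The orbit structure of x ↦ 269x mod 343: 4 orbits of sizes [294, 42, 6, 1].
With 4 cycles on 343 points, sign = (−1)^{343−4} = -1.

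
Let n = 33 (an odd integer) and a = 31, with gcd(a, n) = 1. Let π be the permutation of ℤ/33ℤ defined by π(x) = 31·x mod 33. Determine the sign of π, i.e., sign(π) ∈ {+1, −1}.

+1

Start at x=25: 25 → 16 → 1 → 31 → 4 → 25 (one orbit).
Cycle type of π: 5×6 + 1×3; total 9 cycles.
33 − 9 = 24 transpositions; sign(π) = (−1)^24 = +1.
Via Zolotarev, sign(π_{31}) = (31|33) = +1.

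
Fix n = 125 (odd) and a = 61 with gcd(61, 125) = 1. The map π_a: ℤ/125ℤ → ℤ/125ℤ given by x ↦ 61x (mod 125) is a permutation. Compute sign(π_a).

Trace 106: π^k(106) = [106, 91, 51, 111, 21, 31, 16] for k=0..6.
Cycle lengths of π_61 on ℤ/125ℤ: [25, 25, 25, 25, 5, 5, 5, 5, 1, 1, 1, 1, 1]; 13 cycles in total.
n − c = 125 − 13 = 112; sign = (−1)^112 = +1.
Via Zolotarev, sign(π_{61}) = (61|125) = +1.

+1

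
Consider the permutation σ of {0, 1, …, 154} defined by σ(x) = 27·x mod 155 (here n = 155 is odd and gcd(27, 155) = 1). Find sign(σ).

+1

Trace 1: π^k(1) = [1, 27, 109, 153, 101, 92, 4] for k=0..6.
Cycle type of π: 20×6 + 10×3 + 4 + 1; total 11 cycles.
n − c = 155 − 11 = 144; sign = (−1)^144 = +1.
Zolotarev: (27|155) = +1, matching the cycle-count sign.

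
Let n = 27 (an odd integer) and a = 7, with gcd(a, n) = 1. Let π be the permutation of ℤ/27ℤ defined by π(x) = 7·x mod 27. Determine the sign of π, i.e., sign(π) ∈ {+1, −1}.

+1

Start at x=22: 22 → 19 → 25 → 13 → 10 → 16 → 4 → … (one orbit).
Cycle type of π: 9×2 + 3×2 + 1×3; total 7 cycles.
With 7 cycles on 27 points, sign = (−1)^{27−7} = +1.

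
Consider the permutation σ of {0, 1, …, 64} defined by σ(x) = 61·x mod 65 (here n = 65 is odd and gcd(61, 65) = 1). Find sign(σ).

Trace 61: π^k(61) = [61, 16, 1] for k=0..2.
Decompose π into cycles: lengths [3, 3, 3, 3, 3, 3, 3, 3, 3, 3, 3, 3, 3, 3, 3, 3, 3, 3, 3, 3, 1, 1, 1, 1, 1] (25 cycles, including the fixed point 0).
65 − 25 = 40 transpositions; sign(π) = (−1)^40 = +1.
Zolotarev: (61|65) = +1, matching the cycle-count sign.

+1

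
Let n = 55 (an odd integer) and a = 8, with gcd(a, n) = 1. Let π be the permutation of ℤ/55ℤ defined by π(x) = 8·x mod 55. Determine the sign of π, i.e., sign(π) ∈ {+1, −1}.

+1

Trace 28: π^k(28) = [28, 4, 32, 36, 13, 49, 7] for k=0..6.
π_8 has 5 disjoint cycles with lengths [20, 20, 10, 4, 1] on {0,…,54}.
55 − 5 = 50 transpositions; sign(π) = (−1)^50 = +1.
(8|55)_J = +1 (Zolotarev's lemma cross-check).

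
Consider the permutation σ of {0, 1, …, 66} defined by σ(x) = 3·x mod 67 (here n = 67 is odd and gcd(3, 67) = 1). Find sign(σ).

Trace 9: π^k(9) = [9, 27, 14, 42, 59, 43, 62] for k=0..6.
Cycle lengths of π_3 on ℤ/67ℤ: [22, 22, 22, 1]; 4 cycles in total.
sign(π) = (−1)^{n − #cycles} = (−1)^{67−4} = (−1)^63 = -1.

-1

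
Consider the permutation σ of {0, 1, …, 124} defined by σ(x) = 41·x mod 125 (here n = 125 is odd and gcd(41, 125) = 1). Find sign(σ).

Orbit of 51 under x↦41x: [51, 91, 106, 96, 61, 1, 41]… (length divides ord_125(41)).
The orbit structure of x ↦ 41x mod 125: 13 orbits of sizes [25, 25, 25, 25, 5, 5, 5, 5, 1, 1, 1, 1, 1].
Σ(ℓ_i−1) = 125−13 = 112; sign = (−1)^112 = +1.

+1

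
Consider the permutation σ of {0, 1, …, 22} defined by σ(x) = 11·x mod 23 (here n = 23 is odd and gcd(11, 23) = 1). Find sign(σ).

-1

Orbit of 18 under x↦11x: [18, 14, 16, 15, 4, 21, 1]… (length divides ord_23(11)).
Decompose π into cycles: lengths [22, 1] (2 cycles, including the fixed point 0).
With 2 cycles on 23 points, sign = (−1)^{23−2} = -1.
Zolotarev: (11|23) = -1, matching the cycle-count sign.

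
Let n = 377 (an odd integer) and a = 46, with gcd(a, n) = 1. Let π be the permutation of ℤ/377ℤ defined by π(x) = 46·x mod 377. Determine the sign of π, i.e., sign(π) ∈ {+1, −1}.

+1

Orbit of 70 under x↦46x: [70, 204, 336, 376, 331, 146, 307]… (length divides ord_377(46)).
Cycle type of π: 12×29 + 4×7 + 1; total 37 cycles.
With 37 cycles on 377 points, sign = (−1)^{377−37} = +1.
Zolotarev: (46|377) = +1, matching the cycle-count sign.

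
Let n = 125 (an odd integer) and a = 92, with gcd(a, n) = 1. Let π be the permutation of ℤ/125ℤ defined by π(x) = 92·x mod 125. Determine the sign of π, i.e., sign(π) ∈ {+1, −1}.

-1

Start at x=82: 82 → 44 → 48 → 41 → 22 → 24 → 83 → … (one orbit).
Decompose π into cycles: lengths [100, 20, 4, 1] (4 cycles, including the fixed point 0).
125 − 4 = 121 transpositions; sign(π) = (−1)^121 = -1.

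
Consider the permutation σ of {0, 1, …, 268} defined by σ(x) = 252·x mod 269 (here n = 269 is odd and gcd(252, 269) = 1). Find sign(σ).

Trace 206: π^k(206) = [206, 264, 85, 169, 86, 152, 106] for k=0..6.
The orbit structure of x ↦ 252x mod 269: 2 orbits of sizes [268, 1].
269 − 2 = 267 transpositions; sign(π) = (−1)^267 = -1.
(252|269)_J = -1 (Zolotarev's lemma cross-check).

-1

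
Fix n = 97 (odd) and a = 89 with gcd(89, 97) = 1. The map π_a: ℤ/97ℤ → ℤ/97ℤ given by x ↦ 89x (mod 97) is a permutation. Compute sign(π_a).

Orbit of 27 under x↦89x: [27, 75, 79, 47, 12, 1, 89]… (length divides ord_97(89)).
Cycle lengths of π_89 on ℤ/97ℤ: [16, 16, 16, 16, 16, 16, 1]; 7 cycles in total.
sign(π) = (−1)^{n − #cycles} = (−1)^{97−7} = (−1)^90 = +1.

+1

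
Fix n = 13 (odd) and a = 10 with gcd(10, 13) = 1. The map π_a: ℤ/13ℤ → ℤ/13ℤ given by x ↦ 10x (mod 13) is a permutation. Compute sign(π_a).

Trace 3: π^k(3) = [3, 4, 1, 10, 9, 12] for k=0..5.
Decompose π into cycles: lengths [6, 6, 1] (3 cycles, including the fixed point 0).
3 cycles on 13: each ℓ→(−1)^(ℓ−1), product (−1)^10 = +1.

+1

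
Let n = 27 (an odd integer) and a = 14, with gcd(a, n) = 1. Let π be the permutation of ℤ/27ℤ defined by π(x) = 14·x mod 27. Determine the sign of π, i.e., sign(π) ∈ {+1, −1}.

Orbit of 8 under x↦14x: [8, 4, 2, 1, 14, 7, 17]… (length divides ord_27(14)).
π_14 has 4 disjoint cycles with lengths [18, 6, 2, 1] on {0,…,26}.
n − c = 27 − 4 = 23; sign = (−1)^23 = -1.
Via Zolotarev, sign(π_{14}) = (14|27) = -1.

-1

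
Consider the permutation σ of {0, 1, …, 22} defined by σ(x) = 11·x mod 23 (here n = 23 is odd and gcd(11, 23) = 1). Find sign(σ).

-1

Orbit of 13 under x↦11x: [13, 5, 9, 7, 8, 19, 2]… (length divides ord_23(11)).
2 cycles of lengths [22, 1].
With 2 cycles on 23 points, sign = (−1)^{23−2} = -1.
Check: (11/23) = -1 by Zolotarev.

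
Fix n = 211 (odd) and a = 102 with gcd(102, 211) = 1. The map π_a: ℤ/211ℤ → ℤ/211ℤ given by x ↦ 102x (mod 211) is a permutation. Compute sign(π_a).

Orbit of 200 under x↦102x: [200, 144, 129, 76, 156, 87, 12]… (length divides ord_211(102)).
Cycle lengths of π_102 on ℤ/211ℤ: [70, 70, 70, 1]; 4 cycles in total.
n − c = 211 − 4 = 207; sign = (−1)^207 = -1.

-1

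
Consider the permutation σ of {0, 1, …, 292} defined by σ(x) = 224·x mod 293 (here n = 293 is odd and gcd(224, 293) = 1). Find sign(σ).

Start at x=253: 253 → 123 → 10 → 189 → 144 → 26 → 257 → … (one orbit).
Cycle lengths of π_224 on ℤ/293ℤ: [146, 146, 1]; 3 cycles in total.
Σ(ℓ_i−1) = 293−3 = 290; sign = (−1)^290 = +1.
Check: (224/293) = +1 by Zolotarev.

+1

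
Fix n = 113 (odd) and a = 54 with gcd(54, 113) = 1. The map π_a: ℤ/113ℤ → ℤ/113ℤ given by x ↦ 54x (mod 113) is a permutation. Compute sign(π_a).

-1

Trace 89: π^k(89) = [89, 60, 76, 36, 23, 112, 59] for k=0..6.
Cycle type of π: 112 + 1; total 2 cycles.
Σ(ℓ_i−1) = 113−2 = 111; sign = (−1)^111 = -1.
Zolotarev: (54|113) = -1, matching the cycle-count sign.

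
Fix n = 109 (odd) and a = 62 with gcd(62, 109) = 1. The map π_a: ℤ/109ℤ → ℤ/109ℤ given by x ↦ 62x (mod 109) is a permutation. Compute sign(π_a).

Start at x=106: 106 → 32 → 22 → 56 → 93 → 98 → 81 → … (one orbit).
Cycle lengths of π_62 on ℤ/109ℤ: [108, 1]; 2 cycles in total.
Σ(ℓ_i−1) = 109−2 = 107; sign = (−1)^107 = -1.

-1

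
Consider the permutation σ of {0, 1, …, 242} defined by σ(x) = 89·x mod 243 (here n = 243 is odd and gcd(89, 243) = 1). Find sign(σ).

-1

Start at x=109: 109 → 224 → 10 → 161 → 235 → 17 → 55 → … (one orbit).
The orbit structure of x ↦ 89x mod 243: 14 orbits of sizes [54, 54, 54, 18, 18, 18, 6, 6, 6, 2, 2, 2, 2, 1].
14 cycles on 243: each ℓ→(−1)^(ℓ−1), product (−1)^229 = -1.
The Jacobi symbol (89|243) = -1 (Zolotarev) agrees.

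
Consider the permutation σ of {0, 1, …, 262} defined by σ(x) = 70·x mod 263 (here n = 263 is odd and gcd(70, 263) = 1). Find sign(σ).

Start at x=66: 66 → 149 → 173 → 12 → 51 → 151 → 50 → … (one orbit).
Decompose π into cycles: lengths [131, 131, 1] (3 cycles, including the fixed point 0).
sign(π) = (−1)^{n − #cycles} = (−1)^{263−3} = (−1)^260 = +1.

+1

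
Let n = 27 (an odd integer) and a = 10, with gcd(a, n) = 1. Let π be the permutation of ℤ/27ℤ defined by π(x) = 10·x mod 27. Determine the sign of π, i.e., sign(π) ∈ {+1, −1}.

Trace 1: π^k(1) = [1, 10, 19] for k=0..2.
15 cycles of lengths [3, 3, 3, 3, 3, 3, 1, 1, 1, 1, 1, 1, 1, 1, 1].
27 − 15 = 12 transpositions; sign(π) = (−1)^12 = +1.

+1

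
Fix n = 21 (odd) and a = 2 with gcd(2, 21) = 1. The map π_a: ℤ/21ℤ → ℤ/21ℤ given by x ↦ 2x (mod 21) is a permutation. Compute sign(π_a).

Start at x=2: 2 → 4 → 8 → 16 → 11 → 1 → 2 (one orbit).
Decompose π into cycles: lengths [6, 6, 3, 3, 2, 1] (6 cycles, including the fixed point 0).
sign(π) = (−1)^{n − #cycles} = (−1)^{21−6} = (−1)^15 = -1.
(2|21)_J = -1 (Zolotarev's lemma cross-check).

-1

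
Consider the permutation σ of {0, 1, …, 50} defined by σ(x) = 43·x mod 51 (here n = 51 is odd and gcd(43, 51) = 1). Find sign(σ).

+1

Orbit of 1 under x↦43x: [1, 43, 13, 49, 16, 25, 4]… (length divides ord_51(43)).
The orbit structure of x ↦ 43x mod 51: 9 orbits of sizes [8, 8, 8, 8, 8, 8, 1, 1, 1].
9 cycles on 51: each ℓ→(−1)^(ℓ−1), product (−1)^42 = +1.
Via Zolotarev, sign(π_{43}) = (43|51) = +1.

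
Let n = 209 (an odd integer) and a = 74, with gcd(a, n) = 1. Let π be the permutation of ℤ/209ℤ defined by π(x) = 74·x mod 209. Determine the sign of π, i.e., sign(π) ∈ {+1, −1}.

-1

Orbit of 24 under x↦74x: [24, 104, 172, 188, 118, 163, 149]… (length divides ord_209(74)).
6 cycles of lengths [90, 90, 10, 9, 9, 1].
Σ(ℓ_i−1) = 209−6 = 203; sign = (−1)^203 = -1.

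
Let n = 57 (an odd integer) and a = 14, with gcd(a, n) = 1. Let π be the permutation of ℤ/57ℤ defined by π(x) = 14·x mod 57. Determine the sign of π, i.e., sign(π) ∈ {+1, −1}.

Trace 2: π^k(2) = [2, 28, 50, 16, 53, 1, 14] for k=0..6.
5 cycles of lengths [18, 18, 18, 2, 1].
With 5 cycles on 57 points, sign = (−1)^{57−5} = +1.

+1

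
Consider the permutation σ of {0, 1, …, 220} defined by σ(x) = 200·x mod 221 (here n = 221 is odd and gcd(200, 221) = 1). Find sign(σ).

-1

Orbit of 1 under x↦200x: [1, 200, 220, 21]… (length divides ord_221(200)).
The orbit structure of x ↦ 200x mod 221: 56 orbits of sizes [4, 4, 4, 4, 4, 4, 4, 4, 4, 4, 4, 4, 4, 4, 4, 4, 4, 4, 4, 4, 4, 4, 4, 4, 4, 4, 4, 4, 4, 4, 4, 4, 4, 4, 4, 4, 4, 4, 4, 4, 4, 4, 4, 4, 4, 4, 4, 4, 4, 4, 4, 4, 4, 4, 4, 1].
56 cycles on 221: each ℓ→(−1)^(ℓ−1), product (−1)^165 = -1.
The Jacobi symbol (200|221) = -1 (Zolotarev) agrees.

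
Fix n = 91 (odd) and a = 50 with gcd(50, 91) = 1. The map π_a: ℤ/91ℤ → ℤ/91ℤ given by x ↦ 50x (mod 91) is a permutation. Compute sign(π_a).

Trace 1: π^k(1) = [1, 50, 43, 57, 29, 85, 64] for k=0..6.
14 cycles of lengths [12, 12, 12, 12, 12, 12, 12, 1, 1, 1, 1, 1, 1, 1].
sign(π) = (−1)^{n − #cycles} = (−1)^{91−14} = (−1)^77 = -1.

-1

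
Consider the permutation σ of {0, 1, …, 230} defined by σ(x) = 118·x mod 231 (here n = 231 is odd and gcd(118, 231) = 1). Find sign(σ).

Trace 1: π^k(1) = [1, 118, 64, 160, 169, 76, 190] for k=0..6.
The orbit structure of x ↦ 118x mod 231: 33 orbits of sizes [10, 10, 10, 10, 10, 10, 10, 10, 10, 10, 10, 10, 10, 10, 10, 10, 10, 10, 10, 10, 10, 2, 2, 2, 2, 2, 2, 2, 2, 2, 1, 1, 1].
231 − 33 = 198 transpositions; sign(π) = (−1)^198 = +1.
Via Zolotarev, sign(π_{118}) = (118|231) = +1.

+1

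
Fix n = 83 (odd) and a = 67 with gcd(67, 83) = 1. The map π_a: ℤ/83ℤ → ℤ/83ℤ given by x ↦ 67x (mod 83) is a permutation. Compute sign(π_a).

-1

Orbit of 47 under x↦67x: [47, 78, 80, 48, 62, 4, 19]… (length divides ord_83(67)).
Decompose π into cycles: lengths [82, 1] (2 cycles, including the fixed point 0).
Σ(ℓ_i−1) = 83−2 = 81; sign = (−1)^81 = -1.
Via Zolotarev, sign(π_{67}) = (67|83) = -1.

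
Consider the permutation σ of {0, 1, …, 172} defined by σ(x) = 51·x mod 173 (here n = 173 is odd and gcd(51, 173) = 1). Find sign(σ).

Start at x=142: 142 → 149 → 160 → 29 → 95 → 1 → 51 → … (one orbit).
Cycle lengths of π_51 on ℤ/173ℤ: [43, 43, 43, 43, 1]; 5 cycles in total.
sign(π) = (−1)^{n − #cycles} = (−1)^{173−5} = (−1)^168 = +1.
Via Zolotarev, sign(π_{51}) = (51|173) = +1.

+1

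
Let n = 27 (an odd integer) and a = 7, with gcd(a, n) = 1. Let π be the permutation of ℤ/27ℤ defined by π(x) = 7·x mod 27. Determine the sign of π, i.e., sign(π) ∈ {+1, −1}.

+1

Start at x=1: 1 → 7 → 22 → 19 → 25 → 13 → 10 → … (one orbit).
π_7 has 7 disjoint cycles with lengths [9, 9, 3, 3, 1, 1, 1] on {0,…,26}.
Σ(ℓ_i−1) = 27−7 = 20; sign = (−1)^20 = +1.
Via Zolotarev, sign(π_{7}) = (7|27) = +1.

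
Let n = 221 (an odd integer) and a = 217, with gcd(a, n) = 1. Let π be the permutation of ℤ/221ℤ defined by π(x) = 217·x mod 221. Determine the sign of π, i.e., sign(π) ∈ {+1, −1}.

Orbit of 152 under x↦217x: [152, 55, 1, 217, 16, 157, 35]… (length divides ord_221(217)).
25 cycles of lengths [12, 12, 12, 12, 12, 12, 12, 12, 12, 12, 12, 12, 12, 12, 12, 12, 4, 4, 4, 4, 3, 3, 3, 3, 1].
25 cycles on 221: each ℓ→(−1)^(ℓ−1), product (−1)^196 = +1.

+1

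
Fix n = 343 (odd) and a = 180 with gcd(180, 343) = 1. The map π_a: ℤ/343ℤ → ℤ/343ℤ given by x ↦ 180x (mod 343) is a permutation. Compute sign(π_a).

-1

Orbit of 129 under x↦180x: [129, 239, 145, 32, 272, 254, 101]… (length divides ord_343(180)).
Decompose π into cycles: lengths [294, 42, 6, 1] (4 cycles, including the fixed point 0).
With 4 cycles on 343 points, sign = (−1)^{343−4} = -1.
Check: (180/343) = -1 by Zolotarev.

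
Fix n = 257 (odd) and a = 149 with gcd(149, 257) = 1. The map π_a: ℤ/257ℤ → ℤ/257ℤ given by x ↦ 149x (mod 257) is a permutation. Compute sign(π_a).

-1

Trace 197: π^k(197) = [197, 55, 228, 48, 213, 126, 13] for k=0..6.
π_149 has 2 disjoint cycles with lengths [256, 1] on {0,…,256}.
Σ(ℓ_i−1) = 257−2 = 255; sign = (−1)^255 = -1.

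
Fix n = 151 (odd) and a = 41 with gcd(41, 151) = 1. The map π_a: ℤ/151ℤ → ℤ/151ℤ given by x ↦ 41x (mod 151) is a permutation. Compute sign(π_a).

Trace 78: π^k(78) = [78, 27, 50, 87, 94, 79, 68] for k=0..6.
Cycle type of π: 50×3 + 1; total 4 cycles.
With 4 cycles on 151 points, sign = (−1)^{151−4} = -1.
Check: (41/151) = -1 by Zolotarev.

-1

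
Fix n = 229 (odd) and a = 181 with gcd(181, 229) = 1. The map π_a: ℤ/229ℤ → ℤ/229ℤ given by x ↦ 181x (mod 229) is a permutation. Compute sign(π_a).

+1

Start at x=9: 9 → 26 → 126 → 135 → 161 → 58 → 193 → … (one orbit).
3 cycles of lengths [114, 114, 1].
With 3 cycles on 229 points, sign = (−1)^{229−3} = +1.
Check: (181/229) = +1 by Zolotarev.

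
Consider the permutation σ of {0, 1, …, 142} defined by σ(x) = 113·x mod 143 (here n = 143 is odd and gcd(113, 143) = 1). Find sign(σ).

Start at x=113: 113 → 42 → 27 → 48 → 133 → 14 → 9 → … (one orbit).
π_113 has 15 disjoint cycles with lengths [15, 15, 15, 15, 15, 15, 15, 15, 5, 5, 3, 3, 3, 3, 1] on {0,…,142}.
sign(π) = (−1)^{n − #cycles} = (−1)^{143−15} = (−1)^128 = +1.

+1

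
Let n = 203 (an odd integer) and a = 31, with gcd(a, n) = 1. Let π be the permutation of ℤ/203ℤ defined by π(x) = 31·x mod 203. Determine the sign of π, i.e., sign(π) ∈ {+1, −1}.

+1

Trace 160: π^k(160) = [160, 88, 89, 120, 66, 16, 90] for k=0..6.
Cycle lengths of π_31 on ℤ/203ℤ: [84, 84, 28, 6, 1]; 5 cycles in total.
Σ(ℓ_i−1) = 203−5 = 198; sign = (−1)^198 = +1.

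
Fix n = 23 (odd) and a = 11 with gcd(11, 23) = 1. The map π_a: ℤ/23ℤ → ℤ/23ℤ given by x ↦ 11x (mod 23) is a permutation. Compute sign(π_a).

-1

Trace 17: π^k(17) = [17, 3, 10, 18, 14, 16, 15] for k=0..6.
The orbit structure of x ↦ 11x mod 23: 2 orbits of sizes [22, 1].
With 2 cycles on 23 points, sign = (−1)^{23−2} = -1.
Via Zolotarev, sign(π_{11}) = (11|23) = -1.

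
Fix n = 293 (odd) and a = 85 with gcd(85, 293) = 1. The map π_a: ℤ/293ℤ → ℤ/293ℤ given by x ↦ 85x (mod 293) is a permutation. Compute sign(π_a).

Trace 149: π^k(149) = [149, 66, 43, 139, 95, 164, 169] for k=0..6.
Decompose π into cycles: lengths [292, 1] (2 cycles, including the fixed point 0).
n − c = 293 − 2 = 291; sign = (−1)^291 = -1.
(85|293)_J = -1 (Zolotarev's lemma cross-check).

-1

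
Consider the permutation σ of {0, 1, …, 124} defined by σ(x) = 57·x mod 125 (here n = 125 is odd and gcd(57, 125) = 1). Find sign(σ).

Start at x=1: 1 → 57 → 124 → 68 → 1 (one orbit).
Decompose π into cycles: lengths [4, 4, 4, 4, 4, 4, 4, 4, 4, 4, 4, 4, 4, 4, 4, 4, 4, 4, 4, 4, 4, 4, 4, 4, 4, 4, 4, 4, 4, 4, 4, 1] (32 cycles, including the fixed point 0).
sign(π) = (−1)^{n − #cycles} = (−1)^{125−32} = (−1)^93 = -1.

-1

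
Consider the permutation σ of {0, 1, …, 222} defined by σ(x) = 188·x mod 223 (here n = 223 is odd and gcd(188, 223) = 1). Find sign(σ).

Orbit of 18 under x↦188x: [18, 39, 196, 53, 152, 32, 218]… (length divides ord_223(188)).
Cycle lengths of π_188 on ℤ/223ℤ: [111, 111, 1]; 3 cycles in total.
sign(π) = (−1)^{n − #cycles} = (−1)^{223−3} = (−1)^220 = +1.
Via Zolotarev, sign(π_{188}) = (188|223) = +1.

+1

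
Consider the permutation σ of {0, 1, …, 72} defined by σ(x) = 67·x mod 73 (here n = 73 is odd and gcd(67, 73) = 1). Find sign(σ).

Trace 49: π^k(49) = [49, 71, 12, 1, 67, 36, 3] for k=0..6.
Cycle lengths of π_67 on ℤ/73ℤ: [36, 36, 1]; 3 cycles in total.
With 3 cycles on 73 points, sign = (−1)^{73−3} = +1.

+1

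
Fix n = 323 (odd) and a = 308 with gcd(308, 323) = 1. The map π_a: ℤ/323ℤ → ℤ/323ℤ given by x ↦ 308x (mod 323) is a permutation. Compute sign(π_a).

+1

Trace 290: π^k(290) = [290, 172, 4, 263, 254, 66, 302] for k=0..6.
9 cycles of lengths [72, 72, 72, 72, 9, 9, 8, 8, 1].
Σ(ℓ_i−1) = 323−9 = 314; sign = (−1)^314 = +1.
The Jacobi symbol (308|323) = +1 (Zolotarev) agrees.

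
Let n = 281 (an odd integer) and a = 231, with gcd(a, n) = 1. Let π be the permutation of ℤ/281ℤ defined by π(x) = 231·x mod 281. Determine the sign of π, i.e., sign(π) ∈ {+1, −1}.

Start at x=200: 200 → 116 → 101 → 8 → 162 → 49 → 79 → … (one orbit).
Cycle type of π: 70×4 + 1; total 5 cycles.
With 5 cycles on 281 points, sign = (−1)^{281−5} = +1.
Zolotarev: (231|281) = +1, matching the cycle-count sign.

+1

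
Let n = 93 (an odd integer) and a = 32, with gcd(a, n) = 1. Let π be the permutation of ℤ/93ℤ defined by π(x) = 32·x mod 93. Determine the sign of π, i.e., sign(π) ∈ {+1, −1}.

-1

Orbit of 1 under x↦32x: [1, 32]… (length divides ord_93(32)).
The orbit structure of x ↦ 32x mod 93: 62 orbits of sizes [2, 2, 2, 2, 2, 2, 2, 2, 2, 2, 2, 2, 2, 2, 2, 2, 2, 2, 2, 2, 2, 2, 2, 2, 2, 2, 2, 2, 2, 2, 2, 1, 1, 1, 1, 1, 1, 1, 1, 1, 1, 1, 1, 1, 1, 1, 1, 1, 1, 1, 1, 1, 1, 1, 1, 1, 1, 1, 1, 1, 1, 1].
93 − 62 = 31 transpositions; sign(π) = (−1)^31 = -1.
(32|93)_J = -1 (Zolotarev's lemma cross-check).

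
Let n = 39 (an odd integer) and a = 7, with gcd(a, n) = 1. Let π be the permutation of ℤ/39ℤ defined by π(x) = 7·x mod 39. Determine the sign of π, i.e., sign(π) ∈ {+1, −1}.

Orbit of 7 under x↦7x: [7, 10, 31, 22, 37, 25, 19]… (length divides ord_39(7)).
Cycle type of π: 12×3 + 1×3; total 6 cycles.
n − c = 39 − 6 = 33; sign = (−1)^33 = -1.

-1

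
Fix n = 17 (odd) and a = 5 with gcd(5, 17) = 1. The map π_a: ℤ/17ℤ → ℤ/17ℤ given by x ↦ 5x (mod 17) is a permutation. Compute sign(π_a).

-1

Trace 4: π^k(4) = [4, 3, 15, 7, 1, 5, 8] for k=0..6.
π_5 has 2 disjoint cycles with lengths [16, 1] on {0,…,16}.
2 cycles on 17: each ℓ→(−1)^(ℓ−1), product (−1)^15 = -1.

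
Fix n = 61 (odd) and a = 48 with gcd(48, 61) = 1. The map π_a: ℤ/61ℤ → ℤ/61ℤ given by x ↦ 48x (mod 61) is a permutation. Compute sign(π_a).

+1

Start at x=1: 1 → 48 → 47 → 60 → 13 → 14 → 1 (one orbit).
π_48 has 11 disjoint cycles with lengths [6, 6, 6, 6, 6, 6, 6, 6, 6, 6, 1] on {0,…,60}.
sign(π) = (−1)^{n − #cycles} = (−1)^{61−11} = (−1)^50 = +1.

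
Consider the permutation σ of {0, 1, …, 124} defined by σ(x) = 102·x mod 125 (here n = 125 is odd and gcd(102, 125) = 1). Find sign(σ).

Start at x=59: 59 → 18 → 86 → 22 → 119 → 13 → 76 → … (one orbit).
π_102 has 4 disjoint cycles with lengths [100, 20, 4, 1] on {0,…,124}.
125 − 4 = 121 transpositions; sign(π) = (−1)^121 = -1.
Zolotarev: (102|125) = -1, matching the cycle-count sign.

-1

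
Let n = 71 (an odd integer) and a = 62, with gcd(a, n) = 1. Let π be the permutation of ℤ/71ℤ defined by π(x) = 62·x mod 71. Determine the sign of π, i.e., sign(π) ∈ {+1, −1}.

Orbit of 30 under x↦62x: [30, 14, 16, 69, 18, 51, 38]… (length divides ord_71(62)).
Cycle type of π: 70 + 1; total 2 cycles.
71 − 2 = 69 transpositions; sign(π) = (−1)^69 = -1.

-1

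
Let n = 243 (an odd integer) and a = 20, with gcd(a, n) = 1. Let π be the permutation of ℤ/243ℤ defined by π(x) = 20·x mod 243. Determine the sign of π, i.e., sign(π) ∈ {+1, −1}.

-1

Start at x=233: 233 → 43 → 131 → 190 → 155 → 184 → 35 → … (one orbit).
The orbit structure of x ↦ 20x mod 243: 6 orbits of sizes [162, 54, 18, 6, 2, 1].
n − c = 243 − 6 = 237; sign = (−1)^237 = -1.
Check: (20/243) = -1 by Zolotarev.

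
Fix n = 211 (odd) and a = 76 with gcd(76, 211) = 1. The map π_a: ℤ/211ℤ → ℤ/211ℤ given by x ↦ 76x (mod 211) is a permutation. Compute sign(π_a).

Orbit of 203 under x↦76x: [203, 25, 1, 76, 79, 96, 122]… (length divides ord_211(76)).
π_76 has 7 disjoint cycles with lengths [35, 35, 35, 35, 35, 35, 1] on {0,…,210}.
sign(π) = (−1)^{n − #cycles} = (−1)^{211−7} = (−1)^204 = +1.

+1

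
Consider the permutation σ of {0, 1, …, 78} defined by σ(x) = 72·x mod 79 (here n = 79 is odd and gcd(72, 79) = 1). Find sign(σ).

Orbit of 55 under x↦72x: [55, 10, 9, 16, 46, 73, 42]… (length divides ord_79(72)).
π_72 has 3 disjoint cycles with lengths [39, 39, 1] on {0,…,78}.
79 − 3 = 76 transpositions; sign(π) = (−1)^76 = +1.

+1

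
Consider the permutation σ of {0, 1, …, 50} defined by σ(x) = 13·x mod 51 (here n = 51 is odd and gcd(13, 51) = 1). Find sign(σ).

+1

Orbit of 13 under x↦13x: [13, 16, 4, 1]… (length divides ord_51(13)).
π_13 has 15 disjoint cycles with lengths [4, 4, 4, 4, 4, 4, 4, 4, 4, 4, 4, 4, 1, 1, 1] on {0,…,50}.
With 15 cycles on 51 points, sign = (−1)^{51−15} = +1.
The Jacobi symbol (13|51) = +1 (Zolotarev) agrees.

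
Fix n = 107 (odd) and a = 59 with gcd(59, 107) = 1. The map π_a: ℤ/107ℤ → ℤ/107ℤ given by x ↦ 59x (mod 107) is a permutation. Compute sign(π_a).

Orbit of 41 under x↦59x: [41, 65, 90, 67, 101, 74, 86]… (length divides ord_107(59)).
The orbit structure of x ↦ 59x mod 107: 2 orbits of sizes [106, 1].
2 cycles on 107: each ℓ→(−1)^(ℓ−1), product (−1)^105 = -1.
Via Zolotarev, sign(π_{59}) = (59|107) = -1.

-1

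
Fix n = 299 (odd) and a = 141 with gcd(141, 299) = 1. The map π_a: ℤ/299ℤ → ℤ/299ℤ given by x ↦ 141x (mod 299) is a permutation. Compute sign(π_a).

-1

Trace 292: π^k(292) = [292, 209, 167, 225, 31, 185, 72] for k=0..6.
Cycle type of π: 132×2 + 12 + 11×2 + 1; total 6 cycles.
With 6 cycles on 299 points, sign = (−1)^{299−6} = -1.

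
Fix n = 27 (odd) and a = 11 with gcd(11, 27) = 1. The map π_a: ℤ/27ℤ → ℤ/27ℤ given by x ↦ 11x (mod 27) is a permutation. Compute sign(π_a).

Trace 7: π^k(7) = [7, 23, 10, 2, 22, 26, 16] for k=0..6.
π_11 has 4 disjoint cycles with lengths [18, 6, 2, 1] on {0,…,26}.
sign(π) = (−1)^{n − #cycles} = (−1)^{27−4} = (−1)^23 = -1.

-1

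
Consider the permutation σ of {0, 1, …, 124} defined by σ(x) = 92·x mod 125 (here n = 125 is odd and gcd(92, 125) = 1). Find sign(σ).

-1

Start at x=44: 44 → 48 → 41 → 22 → 24 → 83 → 11 → … (one orbit).
π_92 has 4 disjoint cycles with lengths [100, 20, 4, 1] on {0,…,124}.
n − c = 125 − 4 = 121; sign = (−1)^121 = -1.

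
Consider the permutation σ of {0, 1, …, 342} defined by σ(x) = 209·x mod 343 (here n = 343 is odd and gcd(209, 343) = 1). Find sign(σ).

-1

Orbit of 190 under x↦209x: [190, 265, 162, 244, 232, 125, 57]… (length divides ord_343(209)).
Cycle type of π: 98×3 + 14×3 + 2×3 + 1; total 10 cycles.
n − c = 343 − 10 = 333; sign = (−1)^333 = -1.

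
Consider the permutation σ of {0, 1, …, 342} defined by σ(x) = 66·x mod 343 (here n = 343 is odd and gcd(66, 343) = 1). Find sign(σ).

-1

Trace 284: π^k(284) = [284, 222, 246, 115, 44, 160, 270] for k=0..6.
The orbit structure of x ↦ 66x mod 343: 4 orbits of sizes [294, 42, 6, 1].
sign(π) = (−1)^{n − #cycles} = (−1)^{343−4} = (−1)^339 = -1.
Via Zolotarev, sign(π_{66}) = (66|343) = -1.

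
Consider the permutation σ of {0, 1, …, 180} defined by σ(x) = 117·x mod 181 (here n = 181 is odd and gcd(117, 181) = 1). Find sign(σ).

+1

Trace 42: π^k(42) = [42, 27, 82, 1, 117, 114, 125] for k=0..6.
Decompose π into cycles: lengths [15, 15, 15, 15, 15, 15, 15, 15, 15, 15, 15, 15, 1] (13 cycles, including the fixed point 0).
n − c = 181 − 13 = 168; sign = (−1)^168 = +1.
Check: (117/181) = +1 by Zolotarev.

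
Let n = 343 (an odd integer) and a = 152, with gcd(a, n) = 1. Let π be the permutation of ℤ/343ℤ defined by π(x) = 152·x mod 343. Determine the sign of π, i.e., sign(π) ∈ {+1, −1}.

-1

Trace 181: π^k(181) = [181, 72, 311, 281, 180, 263, 188] for k=0..6.
Decompose π into cycles: lengths [294, 42, 6, 1] (4 cycles, including the fixed point 0).
sign(π) = (−1)^{n − #cycles} = (−1)^{343−4} = (−1)^339 = -1.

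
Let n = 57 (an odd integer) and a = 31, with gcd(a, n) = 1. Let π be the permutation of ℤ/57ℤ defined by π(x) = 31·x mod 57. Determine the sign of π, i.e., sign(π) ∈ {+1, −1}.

Start at x=46: 46 → 1 → 31 → 49 → 37 → 7 → 46 (one orbit).
12 cycles of lengths [6, 6, 6, 6, 6, 6, 6, 6, 6, 1, 1, 1].
sign(π) = (−1)^{n − #cycles} = (−1)^{57−12} = (−1)^45 = -1.
Via Zolotarev, sign(π_{31}) = (31|57) = -1.

-1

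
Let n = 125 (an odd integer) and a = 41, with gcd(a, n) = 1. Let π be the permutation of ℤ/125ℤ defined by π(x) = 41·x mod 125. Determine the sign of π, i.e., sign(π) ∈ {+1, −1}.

+1

Trace 96: π^k(96) = [96, 61, 1, 41, 56, 46, 11] for k=0..6.
The orbit structure of x ↦ 41x mod 125: 13 orbits of sizes [25, 25, 25, 25, 5, 5, 5, 5, 1, 1, 1, 1, 1].
sign(π) = (−1)^{n − #cycles} = (−1)^{125−13} = (−1)^112 = +1.
Zolotarev: (41|125) = +1, matching the cycle-count sign.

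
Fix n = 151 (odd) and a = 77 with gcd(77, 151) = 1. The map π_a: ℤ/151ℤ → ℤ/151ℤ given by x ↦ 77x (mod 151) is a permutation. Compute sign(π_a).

Trace 86: π^k(86) = [86, 129, 118, 26, 39, 134, 50] for k=0..6.
2 cycles of lengths [150, 1].
151 − 2 = 149 transpositions; sign(π) = (−1)^149 = -1.
Zolotarev: (77|151) = -1, matching the cycle-count sign.

-1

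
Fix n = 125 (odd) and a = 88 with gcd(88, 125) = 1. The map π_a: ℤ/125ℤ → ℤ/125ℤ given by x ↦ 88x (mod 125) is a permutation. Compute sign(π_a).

-1

Trace 102: π^k(102) = [102, 101, 13, 19, 47, 11, 93] for k=0..6.
Decompose π into cycles: lengths [100, 20, 4, 1] (4 cycles, including the fixed point 0).
n − c = 125 − 4 = 121; sign = (−1)^121 = -1.
The Jacobi symbol (88|125) = -1 (Zolotarev) agrees.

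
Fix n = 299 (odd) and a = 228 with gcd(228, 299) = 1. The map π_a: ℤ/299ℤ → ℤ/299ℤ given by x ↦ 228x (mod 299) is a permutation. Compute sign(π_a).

Trace 289: π^k(289) = [289, 112, 121, 80, 1, 228, 257] for k=0..6.
Decompose π into cycles: lengths [132, 132, 22, 12, 1] (5 cycles, including the fixed point 0).
With 5 cycles on 299 points, sign = (−1)^{299−5} = +1.

+1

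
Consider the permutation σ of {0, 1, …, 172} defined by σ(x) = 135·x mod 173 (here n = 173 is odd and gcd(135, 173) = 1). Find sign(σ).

Trace 148: π^k(148) = [148, 85, 57, 83, 133, 136, 22] for k=0..6.
Cycle lengths of π_135 on ℤ/173ℤ: [43, 43, 43, 43, 1]; 5 cycles in total.
Σ(ℓ_i−1) = 173−5 = 168; sign = (−1)^168 = +1.
Check: (135/173) = +1 by Zolotarev.

+1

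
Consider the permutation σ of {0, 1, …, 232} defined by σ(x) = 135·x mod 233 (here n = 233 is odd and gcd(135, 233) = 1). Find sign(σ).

+1

Start at x=37: 37 → 102 → 23 → 76 → 8 → 148 → 175 → … (one orbit).
Decompose π into cycles: lengths [29, 29, 29, 29, 29, 29, 29, 29, 1] (9 cycles, including the fixed point 0).
233 − 9 = 224 transpositions; sign(π) = (−1)^224 = +1.
Via Zolotarev, sign(π_{135}) = (135|233) = +1.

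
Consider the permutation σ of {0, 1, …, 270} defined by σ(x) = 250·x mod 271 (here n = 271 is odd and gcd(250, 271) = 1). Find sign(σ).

Start at x=41: 41 → 223 → 195 → 241 → 88 → 49 → 55 → … (one orbit).
Cycle lengths of π_250 on ℤ/271ℤ: [135, 135, 1]; 3 cycles in total.
Σ(ℓ_i−1) = 271−3 = 268; sign = (−1)^268 = +1.
(250|271)_J = +1 (Zolotarev's lemma cross-check).

+1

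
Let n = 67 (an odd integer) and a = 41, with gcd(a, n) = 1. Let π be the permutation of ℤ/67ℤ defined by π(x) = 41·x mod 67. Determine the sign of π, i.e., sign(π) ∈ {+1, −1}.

-1

Trace 15: π^k(15) = [15, 12, 23, 5, 4, 30, 24] for k=0..6.
Cycle lengths of π_41 on ℤ/67ℤ: [66, 1]; 2 cycles in total.
With 2 cycles on 67 points, sign = (−1)^{67−2} = -1.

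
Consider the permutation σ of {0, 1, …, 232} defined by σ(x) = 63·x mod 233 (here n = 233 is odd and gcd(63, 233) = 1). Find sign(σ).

+1

Orbit of 71 under x↦63x: [71, 46, 102, 135, 117, 148, 4]… (length divides ord_233(63)).
9 cycles of lengths [29, 29, 29, 29, 29, 29, 29, 29, 1].
With 9 cycles on 233 points, sign = (−1)^{233−9} = +1.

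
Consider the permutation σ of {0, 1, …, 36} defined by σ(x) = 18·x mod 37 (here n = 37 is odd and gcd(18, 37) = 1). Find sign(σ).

Start at x=3: 3 → 17 → 10 → 32 → 21 → 8 → 33 → … (one orbit).
Cycle lengths of π_18 on ℤ/37ℤ: [36, 1]; 2 cycles in total.
37 − 2 = 35 transpositions; sign(π) = (−1)^35 = -1.

-1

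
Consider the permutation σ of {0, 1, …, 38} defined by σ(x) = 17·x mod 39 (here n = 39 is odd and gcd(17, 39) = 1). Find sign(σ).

Trace 22: π^k(22) = [22, 23, 1, 17, 16, 38] for k=0..5.
Cycle lengths of π_17 on ℤ/39ℤ: [6, 6, 6, 6, 6, 6, 2, 1]; 8 cycles in total.
With 8 cycles on 39 points, sign = (−1)^{39−8} = -1.

-1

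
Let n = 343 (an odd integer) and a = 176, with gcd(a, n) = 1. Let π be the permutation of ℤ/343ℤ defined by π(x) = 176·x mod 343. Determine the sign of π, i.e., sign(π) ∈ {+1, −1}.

+1

Trace 92: π^k(92) = [92, 71, 148, 323, 253, 281, 64] for k=0..6.
19 cycles of lengths [49, 49, 49, 49, 49, 49, 7, 7, 7, 7, 7, 7, 1, 1, 1, 1, 1, 1, 1].
n − c = 343 − 19 = 324; sign = (−1)^324 = +1.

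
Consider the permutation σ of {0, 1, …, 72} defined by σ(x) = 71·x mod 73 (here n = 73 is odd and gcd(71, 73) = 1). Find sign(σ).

+1

Trace 16: π^k(16) = [16, 41, 64, 18, 37, 72, 2] for k=0..6.
π_71 has 5 disjoint cycles with lengths [18, 18, 18, 18, 1] on {0,…,72}.
73 − 5 = 68 transpositions; sign(π) = (−1)^68 = +1.
Zolotarev: (71|73) = +1, matching the cycle-count sign.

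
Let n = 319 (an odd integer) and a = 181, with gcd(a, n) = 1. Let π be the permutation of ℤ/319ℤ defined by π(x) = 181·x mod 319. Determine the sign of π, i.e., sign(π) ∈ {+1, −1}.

Orbit of 262 under x↦181x: [262, 210, 49, 256, 81, 306, 199]… (length divides ord_319(181)).
15 cycles of lengths [35, 35, 35, 35, 35, 35, 35, 35, 7, 7, 7, 7, 5, 5, 1].
319 − 15 = 304 transpositions; sign(π) = (−1)^304 = +1.
Check: (181/319) = +1 by Zolotarev.

+1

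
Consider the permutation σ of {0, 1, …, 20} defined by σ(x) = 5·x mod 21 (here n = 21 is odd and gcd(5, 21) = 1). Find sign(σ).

Trace 17: π^k(17) = [17, 1, 5, 4, 20, 16] for k=0..5.
Cycle type of π: 6×3 + 2 + 1; total 5 cycles.
5 cycles on 21: each ℓ→(−1)^(ℓ−1), product (−1)^16 = +1.
(5|21)_J = +1 (Zolotarev's lemma cross-check).

+1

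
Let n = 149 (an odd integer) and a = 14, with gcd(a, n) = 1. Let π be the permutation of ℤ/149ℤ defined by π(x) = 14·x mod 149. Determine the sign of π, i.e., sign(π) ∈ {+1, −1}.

-1

Start at x=7: 7 → 98 → 31 → 136 → 116 → 134 → 88 → … (one orbit).
Cycle lengths of π_14 on ℤ/149ℤ: [148, 1]; 2 cycles in total.
149 − 2 = 147 transpositions; sign(π) = (−1)^147 = -1.
The Jacobi symbol (14|149) = -1 (Zolotarev) agrees.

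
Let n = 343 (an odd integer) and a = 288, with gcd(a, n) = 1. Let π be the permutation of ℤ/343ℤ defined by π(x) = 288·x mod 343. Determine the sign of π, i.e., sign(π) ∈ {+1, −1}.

+1

Orbit of 15 under x↦288x: [15, 204, 99, 43, 36, 78, 169]… (length divides ord_343(288)).
Cycle lengths of π_288 on ℤ/343ℤ: [49, 49, 49, 49, 49, 49, 7, 7, 7, 7, 7, 7, 1, 1, 1, 1, 1, 1, 1]; 19 cycles in total.
With 19 cycles on 343 points, sign = (−1)^{343−19} = +1.
(288|343)_J = +1 (Zolotarev's lemma cross-check).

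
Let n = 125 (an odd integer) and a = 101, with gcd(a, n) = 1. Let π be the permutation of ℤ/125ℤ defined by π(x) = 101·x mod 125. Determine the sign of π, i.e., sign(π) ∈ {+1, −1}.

Start at x=51: 51 → 26 → 1 → 101 → 76 → 51 (one orbit).
π_101 has 45 disjoint cycles with lengths [5, 5, 5, 5, 5, 5, 5, 5, 5, 5, 5, 5, 5, 5, 5, 5, 5, 5, 5, 5, 1, 1, 1, 1, 1, 1, 1, 1, 1, 1, 1, 1, 1, 1, 1, 1, 1, 1, 1, 1, 1, 1, 1, 1, 1] on {0,…,124}.
sign(π) = (−1)^{n − #cycles} = (−1)^{125−45} = (−1)^80 = +1.

+1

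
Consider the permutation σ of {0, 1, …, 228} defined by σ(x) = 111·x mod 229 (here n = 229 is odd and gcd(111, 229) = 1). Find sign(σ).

+1

Orbit of 37 under x↦111x: [37, 214, 167, 217, 42, 82, 171]… (length divides ord_229(111)).
Cycle lengths of π_111 on ℤ/229ℤ: [57, 57, 57, 57, 1]; 5 cycles in total.
sign(π) = (−1)^{n − #cycles} = (−1)^{229−5} = (−1)^224 = +1.
The Jacobi symbol (111|229) = +1 (Zolotarev) agrees.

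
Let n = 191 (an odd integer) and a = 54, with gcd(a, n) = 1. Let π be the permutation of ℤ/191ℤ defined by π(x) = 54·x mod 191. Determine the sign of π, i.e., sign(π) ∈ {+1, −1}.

+1

Orbit of 43 under x↦54x: [43, 30, 92, 2, 108, 102, 160]… (length divides ord_191(54)).
3 cycles of lengths [95, 95, 1].
3 cycles on 191: each ℓ→(−1)^(ℓ−1), product (−1)^188 = +1.
Zolotarev: (54|191) = +1, matching the cycle-count sign.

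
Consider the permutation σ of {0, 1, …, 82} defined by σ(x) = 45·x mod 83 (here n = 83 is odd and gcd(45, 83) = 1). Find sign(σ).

Orbit of 10 under x↦45x: [10, 35, 81, 76, 17, 18, 63]… (length divides ord_83(45)).
The orbit structure of x ↦ 45x mod 83: 2 orbits of sizes [82, 1].
With 2 cycles on 83 points, sign = (−1)^{83−2} = -1.
The Jacobi symbol (45|83) = -1 (Zolotarev) agrees.

-1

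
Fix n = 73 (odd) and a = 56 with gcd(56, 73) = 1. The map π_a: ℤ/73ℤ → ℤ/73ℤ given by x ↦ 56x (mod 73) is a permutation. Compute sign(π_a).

-1

Orbit of 24 under x↦56x: [24, 30, 1, 56, 70, 51, 9]… (length divides ord_73(56)).
Cycle lengths of π_56 on ℤ/73ℤ: [24, 24, 24, 1]; 4 cycles in total.
73 − 4 = 69 transpositions; sign(π) = (−1)^69 = -1.
Via Zolotarev, sign(π_{56}) = (56|73) = -1.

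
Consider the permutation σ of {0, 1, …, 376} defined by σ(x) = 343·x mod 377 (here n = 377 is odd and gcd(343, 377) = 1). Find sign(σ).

Orbit of 170 under x↦343x: [170, 252, 103, 268, 313, 291, 285]… (length divides ord_377(343)).
The orbit structure of x ↦ 343x mod 377: 20 orbits of sizes [28, 28, 28, 28, 28, 28, 28, 28, 28, 28, 28, 28, 7, 7, 7, 7, 4, 4, 4, 1].
With 20 cycles on 377 points, sign = (−1)^{377−20} = -1.

-1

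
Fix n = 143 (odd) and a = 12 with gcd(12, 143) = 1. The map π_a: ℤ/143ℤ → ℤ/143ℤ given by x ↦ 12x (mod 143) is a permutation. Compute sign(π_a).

+1

Orbit of 12 under x↦12x: [12, 1]… (length divides ord_143(12)).
Cycle lengths of π_12 on ℤ/143ℤ: [2, 2, 2, 2, 2, 2, 2, 2, 2, 2, 2, 2, 2, 2, 2, 2, 2, 2, 2, 2, 2, 2, 2, 2, 2, 2, 2, 2, 2, 2, 2, 2, 2, 2, 2, 2, 2, 2, 2, 2, 2, 2, 2, 2, 2, 2, 2, 2, 2, 2, 2, 2, 2, 2, 2, 2, 2, 2, 2, 2, 2, 2, 2, 2, 2, 2, 1, 1, 1, 1, 1, 1, 1, 1, 1, 1, 1]; 77 cycles in total.
sign(π) = (−1)^{n − #cycles} = (−1)^{143−77} = (−1)^66 = +1.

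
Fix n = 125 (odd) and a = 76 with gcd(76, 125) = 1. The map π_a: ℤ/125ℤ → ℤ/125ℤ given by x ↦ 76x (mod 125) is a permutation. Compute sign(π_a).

+1

Trace 101: π^k(101) = [101, 51, 1, 76, 26] for k=0..4.
45 cycles of lengths [5, 5, 5, 5, 5, 5, 5, 5, 5, 5, 5, 5, 5, 5, 5, 5, 5, 5, 5, 5, 1, 1, 1, 1, 1, 1, 1, 1, 1, 1, 1, 1, 1, 1, 1, 1, 1, 1, 1, 1, 1, 1, 1, 1, 1].
125 − 45 = 80 transpositions; sign(π) = (−1)^80 = +1.
The Jacobi symbol (76|125) = +1 (Zolotarev) agrees.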